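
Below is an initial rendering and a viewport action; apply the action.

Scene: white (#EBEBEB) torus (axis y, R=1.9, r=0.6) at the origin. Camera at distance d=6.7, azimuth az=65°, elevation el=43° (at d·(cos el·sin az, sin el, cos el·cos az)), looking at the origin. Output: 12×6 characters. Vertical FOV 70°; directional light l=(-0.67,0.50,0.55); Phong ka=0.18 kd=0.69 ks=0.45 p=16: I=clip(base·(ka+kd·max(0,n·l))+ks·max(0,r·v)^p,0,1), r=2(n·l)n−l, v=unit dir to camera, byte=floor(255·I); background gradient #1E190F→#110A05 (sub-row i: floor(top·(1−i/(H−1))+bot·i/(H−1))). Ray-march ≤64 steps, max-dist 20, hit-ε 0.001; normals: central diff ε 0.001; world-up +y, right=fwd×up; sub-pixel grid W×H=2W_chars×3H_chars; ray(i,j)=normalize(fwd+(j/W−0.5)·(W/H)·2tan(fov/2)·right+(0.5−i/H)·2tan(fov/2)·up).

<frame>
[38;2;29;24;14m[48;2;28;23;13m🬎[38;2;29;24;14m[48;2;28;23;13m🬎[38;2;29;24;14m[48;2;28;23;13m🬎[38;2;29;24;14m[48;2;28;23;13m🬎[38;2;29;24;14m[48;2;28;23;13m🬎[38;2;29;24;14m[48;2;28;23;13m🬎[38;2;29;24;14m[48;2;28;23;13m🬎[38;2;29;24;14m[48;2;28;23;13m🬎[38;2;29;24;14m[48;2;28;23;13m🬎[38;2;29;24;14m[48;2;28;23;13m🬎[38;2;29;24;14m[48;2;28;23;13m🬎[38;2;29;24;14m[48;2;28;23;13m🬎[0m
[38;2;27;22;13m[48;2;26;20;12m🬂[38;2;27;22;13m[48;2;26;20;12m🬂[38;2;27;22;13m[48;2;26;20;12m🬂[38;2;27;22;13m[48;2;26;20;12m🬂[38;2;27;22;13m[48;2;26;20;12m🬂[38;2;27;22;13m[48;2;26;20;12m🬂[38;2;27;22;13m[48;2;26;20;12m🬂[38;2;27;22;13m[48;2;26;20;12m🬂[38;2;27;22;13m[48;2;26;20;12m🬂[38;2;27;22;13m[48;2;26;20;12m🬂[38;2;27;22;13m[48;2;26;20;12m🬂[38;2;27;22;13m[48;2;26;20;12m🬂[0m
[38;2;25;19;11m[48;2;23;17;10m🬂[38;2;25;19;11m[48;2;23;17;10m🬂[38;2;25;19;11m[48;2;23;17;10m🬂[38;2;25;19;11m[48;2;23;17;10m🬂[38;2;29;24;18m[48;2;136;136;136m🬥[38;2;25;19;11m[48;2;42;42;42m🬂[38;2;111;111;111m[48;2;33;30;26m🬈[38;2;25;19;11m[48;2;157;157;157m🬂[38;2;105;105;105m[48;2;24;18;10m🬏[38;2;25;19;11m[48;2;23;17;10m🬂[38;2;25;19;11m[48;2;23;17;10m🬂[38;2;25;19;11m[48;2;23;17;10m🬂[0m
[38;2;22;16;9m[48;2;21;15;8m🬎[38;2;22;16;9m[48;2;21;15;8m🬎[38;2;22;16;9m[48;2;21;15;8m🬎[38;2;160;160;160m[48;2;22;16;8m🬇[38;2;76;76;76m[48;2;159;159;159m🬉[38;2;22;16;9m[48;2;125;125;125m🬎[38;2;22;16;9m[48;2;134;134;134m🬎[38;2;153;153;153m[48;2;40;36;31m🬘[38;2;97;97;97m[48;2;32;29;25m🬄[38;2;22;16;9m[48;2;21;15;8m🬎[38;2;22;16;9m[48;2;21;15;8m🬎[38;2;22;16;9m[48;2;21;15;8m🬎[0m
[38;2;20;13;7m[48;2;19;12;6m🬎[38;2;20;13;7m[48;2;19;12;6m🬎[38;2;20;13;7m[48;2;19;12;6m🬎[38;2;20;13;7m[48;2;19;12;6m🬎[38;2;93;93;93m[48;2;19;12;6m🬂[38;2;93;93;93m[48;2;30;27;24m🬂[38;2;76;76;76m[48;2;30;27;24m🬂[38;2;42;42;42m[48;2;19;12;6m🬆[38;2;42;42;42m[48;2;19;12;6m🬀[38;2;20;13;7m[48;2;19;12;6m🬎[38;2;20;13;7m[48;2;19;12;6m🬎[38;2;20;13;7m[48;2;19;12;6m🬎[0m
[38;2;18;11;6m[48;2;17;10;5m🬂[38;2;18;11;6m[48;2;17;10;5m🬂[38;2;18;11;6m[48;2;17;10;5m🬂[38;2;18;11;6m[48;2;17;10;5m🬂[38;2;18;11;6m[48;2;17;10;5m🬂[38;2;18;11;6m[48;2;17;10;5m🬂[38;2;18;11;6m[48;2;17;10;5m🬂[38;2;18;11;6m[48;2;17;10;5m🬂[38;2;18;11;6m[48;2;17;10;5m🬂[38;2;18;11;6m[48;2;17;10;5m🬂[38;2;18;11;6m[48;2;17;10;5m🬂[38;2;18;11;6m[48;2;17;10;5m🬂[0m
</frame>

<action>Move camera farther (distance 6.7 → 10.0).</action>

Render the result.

<frame>
[38;2;29;24;14m[48;2;28;23;13m🬎[38;2;29;24;14m[48;2;28;23;13m🬎[38;2;29;24;14m[48;2;28;23;13m🬎[38;2;29;24;14m[48;2;28;23;13m🬎[38;2;29;24;14m[48;2;28;23;13m🬎[38;2;29;24;14m[48;2;28;23;13m🬎[38;2;29;24;14m[48;2;28;23;13m🬎[38;2;29;24;14m[48;2;28;23;13m🬎[38;2;29;24;14m[48;2;28;23;13m🬎[38;2;29;24;14m[48;2;28;23;13m🬎[38;2;29;24;14m[48;2;28;23;13m🬎[38;2;29;24;14m[48;2;28;23;13m🬎[0m
[38;2;27;22;13m[48;2;26;20;12m🬂[38;2;27;22;13m[48;2;26;20;12m🬂[38;2;27;22;13m[48;2;26;20;12m🬂[38;2;27;22;13m[48;2;26;20;12m🬂[38;2;27;22;13m[48;2;26;20;12m🬂[38;2;27;22;13m[48;2;26;20;12m🬂[38;2;27;22;13m[48;2;26;20;12m🬂[38;2;27;22;13m[48;2;26;20;12m🬂[38;2;27;22;13m[48;2;26;20;12m🬂[38;2;27;22;13m[48;2;26;20;12m🬂[38;2;27;22;13m[48;2;26;20;12m🬂[38;2;27;22;13m[48;2;26;20;12m🬂[0m
[38;2;25;19;11m[48;2;23;17;10m🬂[38;2;25;19;11m[48;2;23;17;10m🬂[38;2;25;19;11m[48;2;23;17;10m🬂[38;2;25;19;11m[48;2;23;17;10m🬂[38;2;25;19;11m[48;2;23;17;10m🬂[38;2;35;31;26m[48;2;151;151;151m🬴[38;2;30;26;21m[48;2;111;111;111m🬒[38;2;172;172;172m[48;2;24;18;10m🬏[38;2;25;19;11m[48;2;23;17;10m🬂[38;2;25;19;11m[48;2;23;17;10m🬂[38;2;25;19;11m[48;2;23;17;10m🬂[38;2;25;19;11m[48;2;23;17;10m🬂[0m
[38;2;22;16;9m[48;2;21;15;8m🬎[38;2;22;16;9m[48;2;21;15;8m🬎[38;2;22;16;9m[48;2;21;15;8m🬎[38;2;22;16;9m[48;2;21;15;8m🬎[38;2;179;179;179m[48;2;21;15;8m🬉[38;2;48;46;44m[48;2;115;115;115m🬡[38;2;34;30;26m[48;2;152;152;152m🬴[38;2;191;191;191m[48;2;46;45;44m🬀[38;2;22;16;9m[48;2;21;15;8m🬎[38;2;22;16;9m[48;2;21;15;8m🬎[38;2;22;16;9m[48;2;21;15;8m🬎[38;2;22;16;9m[48;2;21;15;8m🬎[0m
[38;2;20;13;7m[48;2;19;12;6m🬎[38;2;20;13;7m[48;2;19;12;6m🬎[38;2;20;13;7m[48;2;19;12;6m🬎[38;2;20;13;7m[48;2;19;12;6m🬎[38;2;20;13;7m[48;2;19;12;6m🬎[38;2;20;13;7m[48;2;19;12;6m🬎[38;2;20;13;7m[48;2;19;12;6m🬎[38;2;20;13;7m[48;2;19;12;6m🬎[38;2;20;13;7m[48;2;19;12;6m🬎[38;2;20;13;7m[48;2;19;12;6m🬎[38;2;20;13;7m[48;2;19;12;6m🬎[38;2;20;13;7m[48;2;19;12;6m🬎[0m
[38;2;18;11;6m[48;2;17;10;5m🬂[38;2;18;11;6m[48;2;17;10;5m🬂[38;2;18;11;6m[48;2;17;10;5m🬂[38;2;18;11;6m[48;2;17;10;5m🬂[38;2;18;11;6m[48;2;17;10;5m🬂[38;2;18;11;6m[48;2;17;10;5m🬂[38;2;18;11;6m[48;2;17;10;5m🬂[38;2;18;11;6m[48;2;17;10;5m🬂[38;2;18;11;6m[48;2;17;10;5m🬂[38;2;18;11;6m[48;2;17;10;5m🬂[38;2;18;11;6m[48;2;17;10;5m🬂[38;2;18;11;6m[48;2;17;10;5m🬂[0m
</frame>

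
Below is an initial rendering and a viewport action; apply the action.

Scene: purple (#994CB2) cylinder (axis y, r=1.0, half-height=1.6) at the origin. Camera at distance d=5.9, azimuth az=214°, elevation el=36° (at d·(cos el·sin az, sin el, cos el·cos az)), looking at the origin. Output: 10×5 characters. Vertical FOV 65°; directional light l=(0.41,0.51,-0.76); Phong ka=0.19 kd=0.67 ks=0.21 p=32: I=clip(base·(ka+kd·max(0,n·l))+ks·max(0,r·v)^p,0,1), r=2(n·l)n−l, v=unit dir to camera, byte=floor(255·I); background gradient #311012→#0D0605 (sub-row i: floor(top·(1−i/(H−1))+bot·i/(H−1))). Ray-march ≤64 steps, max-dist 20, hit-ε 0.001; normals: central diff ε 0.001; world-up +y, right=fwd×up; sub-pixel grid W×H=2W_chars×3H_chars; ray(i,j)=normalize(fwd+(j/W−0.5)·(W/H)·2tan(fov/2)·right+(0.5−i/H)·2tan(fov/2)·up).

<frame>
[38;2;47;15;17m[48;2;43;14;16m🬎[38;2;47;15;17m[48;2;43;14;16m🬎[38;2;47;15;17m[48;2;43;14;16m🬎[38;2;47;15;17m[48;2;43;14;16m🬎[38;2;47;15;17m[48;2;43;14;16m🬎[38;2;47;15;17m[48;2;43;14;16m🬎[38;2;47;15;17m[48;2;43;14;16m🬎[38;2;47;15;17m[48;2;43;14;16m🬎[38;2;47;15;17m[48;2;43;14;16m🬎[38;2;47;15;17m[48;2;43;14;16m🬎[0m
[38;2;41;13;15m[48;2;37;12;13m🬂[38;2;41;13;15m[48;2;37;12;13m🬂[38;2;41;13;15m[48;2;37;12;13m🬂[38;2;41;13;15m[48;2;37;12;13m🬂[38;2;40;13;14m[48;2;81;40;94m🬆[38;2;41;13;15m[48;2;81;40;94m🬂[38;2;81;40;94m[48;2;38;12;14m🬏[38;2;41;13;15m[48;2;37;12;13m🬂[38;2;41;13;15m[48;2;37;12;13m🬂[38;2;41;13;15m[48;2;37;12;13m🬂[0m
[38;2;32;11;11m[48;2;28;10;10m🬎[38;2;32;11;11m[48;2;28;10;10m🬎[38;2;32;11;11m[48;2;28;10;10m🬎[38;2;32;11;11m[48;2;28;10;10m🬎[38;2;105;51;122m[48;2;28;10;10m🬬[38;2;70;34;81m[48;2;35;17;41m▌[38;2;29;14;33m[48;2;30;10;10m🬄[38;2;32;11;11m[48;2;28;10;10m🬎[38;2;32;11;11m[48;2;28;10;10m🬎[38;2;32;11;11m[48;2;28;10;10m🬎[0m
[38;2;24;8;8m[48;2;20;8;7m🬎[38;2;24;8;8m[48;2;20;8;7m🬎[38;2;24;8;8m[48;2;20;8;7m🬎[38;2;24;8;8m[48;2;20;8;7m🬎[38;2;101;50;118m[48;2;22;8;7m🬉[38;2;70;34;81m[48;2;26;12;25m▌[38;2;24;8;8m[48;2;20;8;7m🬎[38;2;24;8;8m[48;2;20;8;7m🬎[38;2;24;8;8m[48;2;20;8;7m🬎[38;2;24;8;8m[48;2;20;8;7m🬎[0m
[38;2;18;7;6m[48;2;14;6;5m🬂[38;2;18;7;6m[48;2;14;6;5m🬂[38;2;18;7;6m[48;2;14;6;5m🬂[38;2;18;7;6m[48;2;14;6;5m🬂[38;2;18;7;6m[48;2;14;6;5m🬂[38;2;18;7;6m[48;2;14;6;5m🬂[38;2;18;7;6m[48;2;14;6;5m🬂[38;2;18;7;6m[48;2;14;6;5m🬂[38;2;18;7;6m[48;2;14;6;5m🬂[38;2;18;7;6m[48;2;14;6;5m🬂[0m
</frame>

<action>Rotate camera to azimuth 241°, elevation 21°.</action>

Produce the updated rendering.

<frame>
[38;2;47;15;17m[48;2;43;14;16m🬎[38;2;47;15;17m[48;2;43;14;16m🬎[38;2;47;15;17m[48;2;43;14;16m🬎[38;2;47;15;17m[48;2;43;14;16m🬎[38;2;47;15;17m[48;2;43;14;16m🬎[38;2;47;15;17m[48;2;43;14;16m🬎[38;2;47;15;17m[48;2;43;14;16m🬎[38;2;47;15;17m[48;2;43;14;16m🬎[38;2;47;15;17m[48;2;43;14;16m🬎[38;2;47;15;17m[48;2;43;14;16m🬎[0m
[38;2;41;13;15m[48;2;37;12;13m🬂[38;2;41;13;15m[48;2;37;12;13m🬂[38;2;41;13;15m[48;2;37;12;13m🬂[38;2;41;13;15m[48;2;37;12;13m🬂[38;2;39;13;14m[48;2;83;41;97m🬎[38;2;39;13;14m[48;2;29;14;33m🬎[38;2;38;12;14m[48;2;29;14;33m🬬[38;2;41;13;15m[48;2;37;12;13m🬂[38;2;41;13;15m[48;2;37;12;13m🬂[38;2;41;13;15m[48;2;37;12;13m🬂[0m
[38;2;32;11;11m[48;2;28;10;10m🬎[38;2;32;11;11m[48;2;28;10;10m🬎[38;2;32;11;11m[48;2;28;10;10m🬎[38;2;32;11;11m[48;2;28;10;10m🬎[38;2;82;40;96m[48;2;28;10;10m🬬[38;2;30;14;34m[48;2;29;14;33m▌[38;2;29;14;33m[48;2;30;10;10m🬄[38;2;32;11;11m[48;2;28;10;10m🬎[38;2;32;11;11m[48;2;28;10;10m🬎[38;2;32;11;11m[48;2;28;10;10m🬎[0m
[38;2;24;8;8m[48;2;20;8;7m🬎[38;2;24;8;8m[48;2;20;8;7m🬎[38;2;24;8;8m[48;2;20;8;7m🬎[38;2;24;8;8m[48;2;20;8;7m🬎[38;2;22;8;8m[48;2;70;34;81m▌[38;2;30;14;34m[48;2;29;14;33m▌[38;2;24;8;8m[48;2;20;8;7m🬎[38;2;24;8;8m[48;2;20;8;7m🬎[38;2;24;8;8m[48;2;20;8;7m🬎[38;2;24;8;8m[48;2;20;8;7m🬎[0m
[38;2;18;7;6m[48;2;14;6;5m🬂[38;2;18;7;6m[48;2;14;6;5m🬂[38;2;18;7;6m[48;2;14;6;5m🬂[38;2;18;7;6m[48;2;14;6;5m🬂[38;2;18;7;6m[48;2;14;6;5m🬂[38;2;18;7;6m[48;2;14;6;5m🬂[38;2;18;7;6m[48;2;14;6;5m🬂[38;2;18;7;6m[48;2;14;6;5m🬂[38;2;18;7;6m[48;2;14;6;5m🬂[38;2;18;7;6m[48;2;14;6;5m🬂[0m
</frame>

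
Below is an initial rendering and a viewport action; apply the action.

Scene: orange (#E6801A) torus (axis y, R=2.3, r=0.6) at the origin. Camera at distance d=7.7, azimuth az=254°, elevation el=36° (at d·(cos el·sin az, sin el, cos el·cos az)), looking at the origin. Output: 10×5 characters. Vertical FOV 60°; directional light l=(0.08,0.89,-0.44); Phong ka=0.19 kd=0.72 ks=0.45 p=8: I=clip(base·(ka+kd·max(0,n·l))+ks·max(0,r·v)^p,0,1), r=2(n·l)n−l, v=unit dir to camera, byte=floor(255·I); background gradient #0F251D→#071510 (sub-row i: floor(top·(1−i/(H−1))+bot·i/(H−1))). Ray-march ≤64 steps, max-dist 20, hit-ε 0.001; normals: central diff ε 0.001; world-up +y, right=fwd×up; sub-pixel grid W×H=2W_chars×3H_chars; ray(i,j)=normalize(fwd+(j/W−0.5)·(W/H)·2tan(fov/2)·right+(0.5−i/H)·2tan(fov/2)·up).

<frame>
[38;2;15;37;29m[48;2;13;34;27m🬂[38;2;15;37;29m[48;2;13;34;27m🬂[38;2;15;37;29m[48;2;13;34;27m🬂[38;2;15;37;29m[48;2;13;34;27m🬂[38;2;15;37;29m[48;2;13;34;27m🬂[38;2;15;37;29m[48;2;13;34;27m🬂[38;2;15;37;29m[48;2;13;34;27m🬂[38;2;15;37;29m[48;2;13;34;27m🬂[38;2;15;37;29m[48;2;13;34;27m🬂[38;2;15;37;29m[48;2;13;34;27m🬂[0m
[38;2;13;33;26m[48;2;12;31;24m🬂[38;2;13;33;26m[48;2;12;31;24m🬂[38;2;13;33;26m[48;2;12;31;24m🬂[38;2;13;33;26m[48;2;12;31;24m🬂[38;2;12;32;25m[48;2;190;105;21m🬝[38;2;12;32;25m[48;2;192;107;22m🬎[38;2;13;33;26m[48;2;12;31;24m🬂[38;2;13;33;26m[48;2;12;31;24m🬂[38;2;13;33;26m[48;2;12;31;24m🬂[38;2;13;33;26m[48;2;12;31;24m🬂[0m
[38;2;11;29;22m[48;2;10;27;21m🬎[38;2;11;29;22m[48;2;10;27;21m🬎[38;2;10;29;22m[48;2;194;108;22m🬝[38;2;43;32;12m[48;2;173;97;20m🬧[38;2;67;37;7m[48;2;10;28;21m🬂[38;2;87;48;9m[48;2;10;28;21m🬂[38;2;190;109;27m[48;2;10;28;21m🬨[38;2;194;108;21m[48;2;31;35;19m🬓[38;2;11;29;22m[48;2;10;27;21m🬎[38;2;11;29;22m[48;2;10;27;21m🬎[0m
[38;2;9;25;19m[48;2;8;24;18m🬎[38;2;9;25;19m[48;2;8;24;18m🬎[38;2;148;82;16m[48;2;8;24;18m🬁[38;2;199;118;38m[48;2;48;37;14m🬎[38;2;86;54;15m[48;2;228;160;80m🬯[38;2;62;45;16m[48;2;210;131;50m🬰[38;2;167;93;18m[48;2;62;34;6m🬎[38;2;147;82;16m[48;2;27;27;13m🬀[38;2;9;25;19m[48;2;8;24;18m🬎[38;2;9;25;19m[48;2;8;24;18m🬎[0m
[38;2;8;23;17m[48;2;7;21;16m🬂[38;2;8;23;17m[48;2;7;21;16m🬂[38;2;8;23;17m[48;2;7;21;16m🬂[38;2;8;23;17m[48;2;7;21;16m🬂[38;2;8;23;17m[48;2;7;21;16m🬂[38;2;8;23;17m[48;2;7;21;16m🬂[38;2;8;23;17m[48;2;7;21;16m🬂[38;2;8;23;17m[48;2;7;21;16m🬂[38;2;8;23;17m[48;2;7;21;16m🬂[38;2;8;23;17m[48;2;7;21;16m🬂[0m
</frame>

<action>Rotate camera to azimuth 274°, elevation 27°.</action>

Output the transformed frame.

<frame>
[38;2;15;37;29m[48;2;13;34;27m🬂[38;2;15;37;29m[48;2;13;34;27m🬂[38;2;15;37;29m[48;2;13;34;27m🬂[38;2;15;37;29m[48;2;13;34;27m🬂[38;2;15;37;29m[48;2;13;34;27m🬂[38;2;15;37;29m[48;2;13;34;27m🬂[38;2;15;37;29m[48;2;13;34;27m🬂[38;2;15;37;29m[48;2;13;34;27m🬂[38;2;15;37;29m[48;2;13;34;27m🬂[38;2;15;37;29m[48;2;13;34;27m🬂[0m
[38;2;13;33;26m[48;2;12;31;24m🬂[38;2;13;33;26m[48;2;12;31;24m🬂[38;2;13;33;26m[48;2;12;31;24m🬂[38;2;13;33;26m[48;2;12;31;24m🬂[38;2;13;33;26m[48;2;12;31;24m🬂[38;2;13;33;26m[48;2;12;31;24m🬂[38;2;13;33;26m[48;2;12;31;24m🬂[38;2;13;33;26m[48;2;12;31;24m🬂[38;2;13;33;26m[48;2;12;31;24m🬂[38;2;13;33;26m[48;2;12;31;24m🬂[0m
[38;2;11;29;22m[48;2;10;27;21m🬎[38;2;11;29;22m[48;2;10;27;21m🬎[38;2;10;29;22m[48;2;178;99;20m🬝[38;2;30;28;14m[48;2;185;106;25m🬈[38;2;97;54;10m[48;2;18;26;17m🬂[38;2;122;71;20m[48;2;10;28;21m🬂[38;2;208;129;45m[48;2;27;25;12m🬨[38;2;183;102;20m[48;2;27;33;19m🬓[38;2;11;29;22m[48;2;10;27;21m🬎[38;2;11;29;22m[48;2;10;27;21m🬎[0m
[38;2;9;25;19m[48;2;8;24;18m🬎[38;2;9;25;19m[48;2;8;24;18m🬎[38;2;97;54;10m[48;2;8;24;18m🬁[38;2;209;135;62m[48;2;44;34;13m🬂[38;2;249;185;104m[48;2;78;43;8m🬂[38;2;202;124;45m[48;2;73;40;7m🬂[38;2;150;84;19m[48;2;42;28;8m🬂[38;2;90;50;10m[48;2;22;24;12m🬀[38;2;9;25;19m[48;2;8;24;18m🬎[38;2;9;25;19m[48;2;8;24;18m🬎[0m
[38;2;8;23;17m[48;2;7;21;16m🬂[38;2;8;23;17m[48;2;7;21;16m🬂[38;2;8;23;17m[48;2;7;21;16m🬂[38;2;8;23;17m[48;2;7;21;16m🬂[38;2;8;23;17m[48;2;7;21;16m🬂[38;2;8;23;17m[48;2;7;21;16m🬂[38;2;8;23;17m[48;2;7;21;16m🬂[38;2;8;23;17m[48;2;7;21;16m🬂[38;2;8;23;17m[48;2;7;21;16m🬂[38;2;8;23;17m[48;2;7;21;16m🬂[0m
</frame>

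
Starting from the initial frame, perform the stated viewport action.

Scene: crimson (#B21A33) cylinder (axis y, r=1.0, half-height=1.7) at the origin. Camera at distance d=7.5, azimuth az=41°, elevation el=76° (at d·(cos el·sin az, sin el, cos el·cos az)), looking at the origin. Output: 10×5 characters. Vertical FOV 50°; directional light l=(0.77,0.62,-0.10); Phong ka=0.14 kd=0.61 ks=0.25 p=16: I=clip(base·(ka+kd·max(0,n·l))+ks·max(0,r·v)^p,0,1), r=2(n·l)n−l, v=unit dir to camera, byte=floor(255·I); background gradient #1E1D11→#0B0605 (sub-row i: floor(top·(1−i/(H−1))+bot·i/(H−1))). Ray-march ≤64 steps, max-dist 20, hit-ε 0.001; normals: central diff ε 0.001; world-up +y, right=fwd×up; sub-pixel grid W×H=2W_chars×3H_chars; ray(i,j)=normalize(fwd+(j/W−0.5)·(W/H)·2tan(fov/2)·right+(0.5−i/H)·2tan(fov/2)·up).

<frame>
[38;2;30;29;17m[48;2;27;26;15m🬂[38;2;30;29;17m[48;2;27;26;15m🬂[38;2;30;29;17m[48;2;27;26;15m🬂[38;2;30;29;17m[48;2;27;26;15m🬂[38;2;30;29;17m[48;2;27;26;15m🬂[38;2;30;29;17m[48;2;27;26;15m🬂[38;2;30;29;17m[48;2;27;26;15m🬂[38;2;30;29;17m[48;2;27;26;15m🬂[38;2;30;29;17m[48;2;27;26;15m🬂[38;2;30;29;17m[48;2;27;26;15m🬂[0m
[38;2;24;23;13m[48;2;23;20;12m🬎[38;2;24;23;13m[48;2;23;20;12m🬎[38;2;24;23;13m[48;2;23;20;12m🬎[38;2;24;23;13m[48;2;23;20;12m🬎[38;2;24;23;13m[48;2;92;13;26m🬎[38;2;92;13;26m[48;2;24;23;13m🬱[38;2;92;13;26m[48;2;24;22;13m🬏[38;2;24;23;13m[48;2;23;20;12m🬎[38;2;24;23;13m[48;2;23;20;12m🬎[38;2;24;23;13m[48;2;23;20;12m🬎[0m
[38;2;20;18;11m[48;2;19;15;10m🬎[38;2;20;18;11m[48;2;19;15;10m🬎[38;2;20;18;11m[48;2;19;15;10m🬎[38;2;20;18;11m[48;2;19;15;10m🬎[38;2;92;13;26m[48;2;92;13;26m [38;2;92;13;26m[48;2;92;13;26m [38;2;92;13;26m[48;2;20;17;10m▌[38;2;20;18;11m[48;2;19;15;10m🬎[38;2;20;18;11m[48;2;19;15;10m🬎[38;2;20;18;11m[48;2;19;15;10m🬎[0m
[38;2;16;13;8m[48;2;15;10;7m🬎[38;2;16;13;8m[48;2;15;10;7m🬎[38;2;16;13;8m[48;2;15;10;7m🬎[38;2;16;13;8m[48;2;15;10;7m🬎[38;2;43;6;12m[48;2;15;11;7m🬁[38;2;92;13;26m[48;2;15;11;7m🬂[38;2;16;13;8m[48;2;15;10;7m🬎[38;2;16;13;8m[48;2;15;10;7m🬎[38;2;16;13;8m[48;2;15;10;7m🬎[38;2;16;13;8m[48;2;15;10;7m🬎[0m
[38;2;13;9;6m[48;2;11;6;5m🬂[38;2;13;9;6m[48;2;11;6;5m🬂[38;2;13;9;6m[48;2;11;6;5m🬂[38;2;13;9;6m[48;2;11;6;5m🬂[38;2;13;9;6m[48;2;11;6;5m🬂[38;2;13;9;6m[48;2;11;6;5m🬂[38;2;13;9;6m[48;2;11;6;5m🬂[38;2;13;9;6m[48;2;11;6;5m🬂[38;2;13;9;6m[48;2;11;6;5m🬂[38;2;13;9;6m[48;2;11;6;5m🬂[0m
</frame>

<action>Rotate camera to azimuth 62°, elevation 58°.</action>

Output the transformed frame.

<frame>
[38;2;30;29;17m[48;2;27;26;15m🬂[38;2;30;29;17m[48;2;27;26;15m🬂[38;2;30;29;17m[48;2;27;26;15m🬂[38;2;30;29;17m[48;2;27;26;15m🬂[38;2;30;29;17m[48;2;27;26;15m🬂[38;2;30;29;17m[48;2;27;26;15m🬂[38;2;30;29;17m[48;2;27;26;15m🬂[38;2;30;29;17m[48;2;27;26;15m🬂[38;2;30;29;17m[48;2;27;26;15m🬂[38;2;30;29;17m[48;2;27;26;15m🬂[0m
[38;2;24;23;13m[48;2;23;20;12m🬎[38;2;24;23;13m[48;2;23;20;12m🬎[38;2;24;23;13m[48;2;23;20;12m🬎[38;2;24;23;13m[48;2;23;20;12m🬎[38;2;25;24;14m[48;2;92;13;26m🬂[38;2;25;24;14m[48;2;92;13;26m🬂[38;2;92;13;26m[48;2;24;22;13m🬓[38;2;24;23;13m[48;2;23;20;12m🬎[38;2;24;23;13m[48;2;23;20;12m🬎[38;2;24;23;13m[48;2;23;20;12m🬎[0m
[38;2;20;18;11m[48;2;19;15;10m🬎[38;2;20;18;11m[48;2;19;15;10m🬎[38;2;20;18;11m[48;2;19;15;10m🬎[38;2;20;18;11m[48;2;19;15;10m🬎[38;2;86;12;24m[48;2;29;4;8m🬨[38;2;92;13;26m[48;2;106;15;30m🬝[38;2;100;14;28m[48;2;20;17;10m▌[38;2;20;18;11m[48;2;19;15;10m🬎[38;2;20;18;11m[48;2;19;15;10m🬎[38;2;20;18;11m[48;2;19;15;10m🬎[0m
[38;2;16;13;8m[48;2;15;10;7m🬎[38;2;16;13;8m[48;2;15;10;7m🬎[38;2;16;13;8m[48;2;15;10;7m🬎[38;2;16;13;8m[48;2;15;10;7m🬎[38;2;63;8;18m[48;2;15;11;7m🬉[38;2;100;14;28m[48;2;15;10;7m🬎[38;2;16;13;8m[48;2;15;10;7m🬎[38;2;16;13;8m[48;2;15;10;7m🬎[38;2;16;13;8m[48;2;15;10;7m🬎[38;2;16;13;8m[48;2;15;10;7m🬎[0m
[38;2;13;9;6m[48;2;11;6;5m🬂[38;2;13;9;6m[48;2;11;6;5m🬂[38;2;13;9;6m[48;2;11;6;5m🬂[38;2;13;9;6m[48;2;11;6;5m🬂[38;2;13;9;6m[48;2;11;6;5m🬂[38;2;13;9;6m[48;2;11;6;5m🬂[38;2;13;9;6m[48;2;11;6;5m🬂[38;2;13;9;6m[48;2;11;6;5m🬂[38;2;13;9;6m[48;2;11;6;5m🬂[38;2;13;9;6m[48;2;11;6;5m🬂[0m
</frame>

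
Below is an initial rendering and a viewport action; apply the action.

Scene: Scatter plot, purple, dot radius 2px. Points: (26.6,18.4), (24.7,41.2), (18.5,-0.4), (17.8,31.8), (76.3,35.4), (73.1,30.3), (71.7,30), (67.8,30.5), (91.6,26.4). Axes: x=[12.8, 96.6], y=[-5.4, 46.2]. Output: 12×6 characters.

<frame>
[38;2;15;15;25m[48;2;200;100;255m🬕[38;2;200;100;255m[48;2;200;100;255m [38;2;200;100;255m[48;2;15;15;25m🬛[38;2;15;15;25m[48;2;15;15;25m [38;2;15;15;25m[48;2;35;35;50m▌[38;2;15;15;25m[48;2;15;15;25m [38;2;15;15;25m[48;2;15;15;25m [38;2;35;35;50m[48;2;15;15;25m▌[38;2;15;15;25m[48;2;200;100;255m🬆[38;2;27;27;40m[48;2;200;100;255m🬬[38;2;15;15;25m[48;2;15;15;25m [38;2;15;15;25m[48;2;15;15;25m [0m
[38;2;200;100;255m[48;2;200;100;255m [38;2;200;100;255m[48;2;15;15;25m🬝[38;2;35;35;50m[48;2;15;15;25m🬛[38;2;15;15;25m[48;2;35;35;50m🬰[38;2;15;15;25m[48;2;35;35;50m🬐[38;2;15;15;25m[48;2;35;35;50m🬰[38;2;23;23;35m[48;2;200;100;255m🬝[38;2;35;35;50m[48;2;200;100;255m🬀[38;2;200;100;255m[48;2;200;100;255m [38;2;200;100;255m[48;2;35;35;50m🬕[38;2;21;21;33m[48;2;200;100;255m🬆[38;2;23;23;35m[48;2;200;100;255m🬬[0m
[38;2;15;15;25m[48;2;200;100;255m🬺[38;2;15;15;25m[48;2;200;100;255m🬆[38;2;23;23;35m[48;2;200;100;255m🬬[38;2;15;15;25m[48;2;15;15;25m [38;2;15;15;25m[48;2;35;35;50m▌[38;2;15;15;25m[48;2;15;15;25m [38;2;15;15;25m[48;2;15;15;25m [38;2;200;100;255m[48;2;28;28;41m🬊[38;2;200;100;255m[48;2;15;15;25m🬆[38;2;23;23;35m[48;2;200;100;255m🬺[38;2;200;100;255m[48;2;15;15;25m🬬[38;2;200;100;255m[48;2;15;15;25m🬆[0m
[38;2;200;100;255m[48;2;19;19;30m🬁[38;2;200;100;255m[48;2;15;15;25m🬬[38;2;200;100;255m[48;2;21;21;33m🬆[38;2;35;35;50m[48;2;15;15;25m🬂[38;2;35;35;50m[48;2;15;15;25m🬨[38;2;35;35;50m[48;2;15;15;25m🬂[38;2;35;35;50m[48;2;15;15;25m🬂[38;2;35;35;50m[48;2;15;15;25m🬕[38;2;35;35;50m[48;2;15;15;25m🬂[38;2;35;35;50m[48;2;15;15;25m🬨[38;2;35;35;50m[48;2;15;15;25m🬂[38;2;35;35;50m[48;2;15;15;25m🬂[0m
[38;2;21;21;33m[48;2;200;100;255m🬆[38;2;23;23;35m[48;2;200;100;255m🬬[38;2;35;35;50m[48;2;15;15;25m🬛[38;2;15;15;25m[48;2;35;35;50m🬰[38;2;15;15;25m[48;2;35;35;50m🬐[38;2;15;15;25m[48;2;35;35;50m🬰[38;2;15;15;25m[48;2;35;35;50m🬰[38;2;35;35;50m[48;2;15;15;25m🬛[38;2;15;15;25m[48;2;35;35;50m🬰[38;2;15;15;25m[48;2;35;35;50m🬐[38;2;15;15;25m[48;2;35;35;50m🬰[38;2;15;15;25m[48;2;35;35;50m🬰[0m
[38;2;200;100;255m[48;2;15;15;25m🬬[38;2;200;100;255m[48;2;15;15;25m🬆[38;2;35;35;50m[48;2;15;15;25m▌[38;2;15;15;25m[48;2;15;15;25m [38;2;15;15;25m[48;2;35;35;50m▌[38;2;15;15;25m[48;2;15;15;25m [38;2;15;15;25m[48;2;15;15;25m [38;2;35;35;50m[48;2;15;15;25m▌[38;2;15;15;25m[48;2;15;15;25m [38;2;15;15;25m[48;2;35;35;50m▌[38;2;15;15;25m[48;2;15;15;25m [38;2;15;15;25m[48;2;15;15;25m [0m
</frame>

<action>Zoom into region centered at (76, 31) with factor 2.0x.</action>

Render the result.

<frame>
[38;2;15;15;25m[48;2;15;15;25m [38;2;15;15;25m[48;2;15;15;25m [38;2;35;35;50m[48;2;15;15;25m▌[38;2;15;15;25m[48;2;15;15;25m [38;2;15;15;25m[48;2;35;35;50m▌[38;2;15;15;25m[48;2;15;15;25m [38;2;15;15;25m[48;2;15;15;25m [38;2;35;35;50m[48;2;15;15;25m▌[38;2;15;15;25m[48;2;15;15;25m [38;2;15;15;25m[48;2;35;35;50m▌[38;2;15;15;25m[48;2;15;15;25m [38;2;15;15;25m[48;2;15;15;25m [0m
[38;2;15;15;25m[48;2;35;35;50m🬰[38;2;15;15;25m[48;2;35;35;50m🬰[38;2;35;35;50m[48;2;15;15;25m🬛[38;2;15;15;25m[48;2;35;35;50m🬰[38;2;27;27;40m[48;2;200;100;255m🬝[38;2;15;15;25m[48;2;200;100;255m🬀[38;2;21;21;33m[48;2;200;100;255m🬊[38;2;35;35;50m[48;2;15;15;25m🬛[38;2;15;15;25m[48;2;35;35;50m🬰[38;2;15;15;25m[48;2;35;35;50m🬐[38;2;15;15;25m[48;2;35;35;50m🬰[38;2;15;15;25m[48;2;35;35;50m🬰[0m
[38;2;15;15;25m[48;2;15;15;25m [38;2;15;15;25m[48;2;15;15;25m [38;2;28;28;41m[48;2;200;100;255m🬆[38;2;200;100;255m[48;2;15;15;25m🬺[38;2;15;15;25m[48;2;200;100;255m🬀[38;2;200;100;255m[48;2;200;100;255m [38;2;200;100;255m[48;2;15;15;25m🬀[38;2;35;35;50m[48;2;15;15;25m▌[38;2;15;15;25m[48;2;15;15;25m [38;2;15;15;25m[48;2;35;35;50m▌[38;2;15;15;25m[48;2;15;15;25m [38;2;15;15;25m[48;2;15;15;25m [0m
[38;2;35;35;50m[48;2;15;15;25m🬂[38;2;35;35;50m[48;2;15;15;25m🬂[38;2;200;100;255m[48;2;27;27;40m🬁[38;2;200;100;255m[48;2;15;15;25m🬆[38;2;200;100;255m[48;2;15;15;25m🬬[38;2;200;100;255m[48;2;15;15;25m🬆[38;2;35;35;50m[48;2;15;15;25m🬂[38;2;35;35;50m[48;2;15;15;25m🬕[38;2;35;35;50m[48;2;15;15;25m🬂[38;2;28;28;41m[48;2;200;100;255m🬆[38;2;200;100;255m[48;2;35;35;50m🬺[38;2;23;23;35m[48;2;200;100;255m🬬[0m
[38;2;15;15;25m[48;2;35;35;50m🬰[38;2;15;15;25m[48;2;35;35;50m🬰[38;2;35;35;50m[48;2;15;15;25m🬛[38;2;15;15;25m[48;2;35;35;50m🬰[38;2;15;15;25m[48;2;35;35;50m🬐[38;2;15;15;25m[48;2;35;35;50m🬰[38;2;15;15;25m[48;2;35;35;50m🬰[38;2;35;35;50m[48;2;15;15;25m🬛[38;2;15;15;25m[48;2;35;35;50m🬰[38;2;27;27;40m[48;2;200;100;255m🬺[38;2;200;100;255m[48;2;21;21;33m🬆[38;2;15;15;25m[48;2;35;35;50m🬰[0m
[38;2;15;15;25m[48;2;15;15;25m [38;2;15;15;25m[48;2;15;15;25m [38;2;35;35;50m[48;2;15;15;25m▌[38;2;15;15;25m[48;2;15;15;25m [38;2;15;15;25m[48;2;35;35;50m▌[38;2;15;15;25m[48;2;15;15;25m [38;2;15;15;25m[48;2;15;15;25m [38;2;35;35;50m[48;2;15;15;25m▌[38;2;15;15;25m[48;2;15;15;25m [38;2;15;15;25m[48;2;35;35;50m▌[38;2;15;15;25m[48;2;15;15;25m [38;2;15;15;25m[48;2;15;15;25m [0m
</frame>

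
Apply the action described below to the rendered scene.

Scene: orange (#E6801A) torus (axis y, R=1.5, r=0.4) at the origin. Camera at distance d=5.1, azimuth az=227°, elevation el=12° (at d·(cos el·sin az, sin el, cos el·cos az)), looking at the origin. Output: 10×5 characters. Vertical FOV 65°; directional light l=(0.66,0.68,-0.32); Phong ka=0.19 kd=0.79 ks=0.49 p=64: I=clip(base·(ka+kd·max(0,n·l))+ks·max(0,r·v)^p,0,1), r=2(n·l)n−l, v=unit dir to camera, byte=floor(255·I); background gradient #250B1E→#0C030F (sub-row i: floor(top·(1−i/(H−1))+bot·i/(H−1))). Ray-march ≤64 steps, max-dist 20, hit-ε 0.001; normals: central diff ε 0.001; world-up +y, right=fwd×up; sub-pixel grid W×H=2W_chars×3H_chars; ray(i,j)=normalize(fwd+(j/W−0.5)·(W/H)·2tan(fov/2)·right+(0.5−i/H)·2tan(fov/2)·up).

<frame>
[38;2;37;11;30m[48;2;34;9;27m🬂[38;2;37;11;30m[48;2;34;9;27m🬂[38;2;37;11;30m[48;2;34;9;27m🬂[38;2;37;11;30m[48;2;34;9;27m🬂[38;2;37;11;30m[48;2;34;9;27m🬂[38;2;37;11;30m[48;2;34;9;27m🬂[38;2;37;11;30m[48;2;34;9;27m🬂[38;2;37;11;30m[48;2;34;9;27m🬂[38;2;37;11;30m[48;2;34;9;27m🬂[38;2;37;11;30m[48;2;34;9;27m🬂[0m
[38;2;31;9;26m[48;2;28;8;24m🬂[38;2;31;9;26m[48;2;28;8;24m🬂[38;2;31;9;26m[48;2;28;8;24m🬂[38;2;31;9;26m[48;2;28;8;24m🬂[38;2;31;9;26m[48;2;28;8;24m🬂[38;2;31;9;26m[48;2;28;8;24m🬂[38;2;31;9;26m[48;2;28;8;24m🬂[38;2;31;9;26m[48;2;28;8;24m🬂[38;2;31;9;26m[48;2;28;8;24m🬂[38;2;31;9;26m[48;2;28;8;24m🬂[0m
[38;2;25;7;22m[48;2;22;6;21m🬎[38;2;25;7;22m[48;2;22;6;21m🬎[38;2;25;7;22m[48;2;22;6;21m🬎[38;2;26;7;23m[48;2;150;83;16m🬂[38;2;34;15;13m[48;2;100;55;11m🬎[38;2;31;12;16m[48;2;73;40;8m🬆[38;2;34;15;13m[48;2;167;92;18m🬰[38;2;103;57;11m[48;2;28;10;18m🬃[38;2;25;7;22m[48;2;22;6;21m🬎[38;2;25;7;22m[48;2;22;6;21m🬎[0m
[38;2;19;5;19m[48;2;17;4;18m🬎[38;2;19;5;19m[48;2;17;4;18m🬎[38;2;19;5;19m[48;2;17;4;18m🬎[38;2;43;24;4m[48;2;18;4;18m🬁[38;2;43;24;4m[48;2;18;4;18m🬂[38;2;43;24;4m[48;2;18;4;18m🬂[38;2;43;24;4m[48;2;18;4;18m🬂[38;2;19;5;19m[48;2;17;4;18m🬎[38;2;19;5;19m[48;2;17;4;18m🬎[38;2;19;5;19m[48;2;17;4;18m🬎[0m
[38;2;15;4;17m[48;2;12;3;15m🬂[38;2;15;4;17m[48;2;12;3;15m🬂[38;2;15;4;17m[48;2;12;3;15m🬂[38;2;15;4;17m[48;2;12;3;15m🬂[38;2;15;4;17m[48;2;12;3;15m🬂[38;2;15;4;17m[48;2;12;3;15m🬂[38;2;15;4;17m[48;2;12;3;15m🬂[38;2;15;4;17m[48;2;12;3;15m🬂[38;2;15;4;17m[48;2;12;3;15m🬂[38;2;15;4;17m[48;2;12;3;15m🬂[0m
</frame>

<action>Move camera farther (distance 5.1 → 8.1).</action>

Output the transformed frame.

<frame>
[38;2;37;11;30m[48;2;34;9;27m🬂[38;2;37;11;30m[48;2;34;9;27m🬂[38;2;37;11;30m[48;2;34;9;27m🬂[38;2;37;11;30m[48;2;34;9;27m🬂[38;2;37;11;30m[48;2;34;9;27m🬂[38;2;37;11;30m[48;2;34;9;27m🬂[38;2;37;11;30m[48;2;34;9;27m🬂[38;2;37;11;30m[48;2;34;9;27m🬂[38;2;37;11;30m[48;2;34;9;27m🬂[38;2;37;11;30m[48;2;34;9;27m🬂[0m
[38;2;31;9;26m[48;2;28;8;24m🬂[38;2;31;9;26m[48;2;28;8;24m🬂[38;2;31;9;26m[48;2;28;8;24m🬂[38;2;31;9;26m[48;2;28;8;24m🬂[38;2;31;9;26m[48;2;28;8;24m🬂[38;2;31;9;26m[48;2;28;8;24m🬂[38;2;31;9;26m[48;2;28;8;24m🬂[38;2;31;9;26m[48;2;28;8;24m🬂[38;2;31;9;26m[48;2;28;8;24m🬂[38;2;31;9;26m[48;2;28;8;24m🬂[0m
[38;2;25;7;22m[48;2;22;6;21m🬎[38;2;25;7;22m[48;2;22;6;21m🬎[38;2;25;7;22m[48;2;22;6;21m🬎[38;2;25;7;22m[48;2;22;6;21m🬎[38;2;31;12;16m[48;2;89;49;9m🬊[38;2;37;17;11m[48;2;149;85;21m🬴[38;2;206;115;23m[48;2;28;10;18m🬃[38;2;25;7;22m[48;2;22;6;21m🬎[38;2;25;7;22m[48;2;22;6;21m🬎[38;2;25;7;22m[48;2;22;6;21m🬎[0m
[38;2;19;5;19m[48;2;17;4;18m🬎[38;2;19;5;19m[48;2;17;4;18m🬎[38;2;19;5;19m[48;2;17;4;18m🬎[38;2;19;5;19m[48;2;17;4;18m🬎[38;2;19;5;19m[48;2;17;4;18m🬎[38;2;19;5;19m[48;2;17;4;18m🬎[38;2;19;5;19m[48;2;17;4;18m🬎[38;2;19;5;19m[48;2;17;4;18m🬎[38;2;19;5;19m[48;2;17;4;18m🬎[38;2;19;5;19m[48;2;17;4;18m🬎[0m
[38;2;15;4;17m[48;2;12;3;15m🬂[38;2;15;4;17m[48;2;12;3;15m🬂[38;2;15;4;17m[48;2;12;3;15m🬂[38;2;15;4;17m[48;2;12;3;15m🬂[38;2;15;4;17m[48;2;12;3;15m🬂[38;2;15;4;17m[48;2;12;3;15m🬂[38;2;15;4;17m[48;2;12;3;15m🬂[38;2;15;4;17m[48;2;12;3;15m🬂[38;2;15;4;17m[48;2;12;3;15m🬂[38;2;15;4;17m[48;2;12;3;15m🬂[0m
</frame>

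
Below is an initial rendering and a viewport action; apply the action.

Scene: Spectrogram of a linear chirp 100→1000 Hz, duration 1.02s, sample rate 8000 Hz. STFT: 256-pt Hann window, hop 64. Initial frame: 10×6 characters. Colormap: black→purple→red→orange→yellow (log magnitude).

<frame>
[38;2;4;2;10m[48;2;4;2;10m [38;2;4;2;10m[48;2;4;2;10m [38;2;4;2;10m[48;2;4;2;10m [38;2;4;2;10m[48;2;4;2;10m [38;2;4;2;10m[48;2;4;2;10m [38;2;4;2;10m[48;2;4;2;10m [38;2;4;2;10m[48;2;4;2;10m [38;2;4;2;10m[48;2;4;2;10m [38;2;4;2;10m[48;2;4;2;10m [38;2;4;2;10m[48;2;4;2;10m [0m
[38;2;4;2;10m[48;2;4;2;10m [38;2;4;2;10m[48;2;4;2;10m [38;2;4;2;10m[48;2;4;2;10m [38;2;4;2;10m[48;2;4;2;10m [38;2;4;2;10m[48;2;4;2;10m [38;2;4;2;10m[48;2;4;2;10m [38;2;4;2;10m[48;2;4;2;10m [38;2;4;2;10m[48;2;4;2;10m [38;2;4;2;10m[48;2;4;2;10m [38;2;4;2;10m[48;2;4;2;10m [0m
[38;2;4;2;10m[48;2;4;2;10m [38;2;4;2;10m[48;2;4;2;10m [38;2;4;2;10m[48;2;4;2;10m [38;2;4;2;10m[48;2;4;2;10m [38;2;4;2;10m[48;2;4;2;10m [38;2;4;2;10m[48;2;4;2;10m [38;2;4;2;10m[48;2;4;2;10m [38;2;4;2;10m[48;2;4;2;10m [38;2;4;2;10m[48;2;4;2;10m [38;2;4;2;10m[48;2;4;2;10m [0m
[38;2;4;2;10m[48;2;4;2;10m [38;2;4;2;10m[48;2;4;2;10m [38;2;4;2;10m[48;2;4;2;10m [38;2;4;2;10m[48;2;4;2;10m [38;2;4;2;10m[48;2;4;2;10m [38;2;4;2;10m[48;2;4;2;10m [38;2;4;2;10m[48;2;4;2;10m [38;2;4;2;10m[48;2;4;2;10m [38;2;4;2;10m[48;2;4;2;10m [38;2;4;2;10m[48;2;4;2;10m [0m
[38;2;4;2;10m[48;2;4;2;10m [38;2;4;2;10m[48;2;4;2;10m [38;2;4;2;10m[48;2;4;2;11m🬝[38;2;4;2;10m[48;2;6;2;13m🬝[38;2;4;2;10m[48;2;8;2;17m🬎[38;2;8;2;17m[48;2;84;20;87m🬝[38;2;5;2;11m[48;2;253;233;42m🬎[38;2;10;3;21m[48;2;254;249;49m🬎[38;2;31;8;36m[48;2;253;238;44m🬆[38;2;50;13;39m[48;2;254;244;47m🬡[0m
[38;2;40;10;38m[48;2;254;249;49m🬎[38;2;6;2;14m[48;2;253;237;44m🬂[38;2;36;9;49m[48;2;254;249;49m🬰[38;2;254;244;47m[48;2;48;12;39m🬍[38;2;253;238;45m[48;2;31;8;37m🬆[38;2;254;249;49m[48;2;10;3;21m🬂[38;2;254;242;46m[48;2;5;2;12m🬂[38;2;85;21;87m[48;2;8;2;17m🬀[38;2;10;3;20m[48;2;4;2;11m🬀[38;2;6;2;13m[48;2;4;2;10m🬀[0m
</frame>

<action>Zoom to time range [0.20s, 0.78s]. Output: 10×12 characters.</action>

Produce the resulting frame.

<frame>
[38;2;4;2;10m[48;2;4;2;10m [38;2;4;2;10m[48;2;4;2;10m [38;2;4;2;10m[48;2;4;2;10m [38;2;4;2;10m[48;2;4;2;10m [38;2;4;2;10m[48;2;4;2;10m [38;2;4;2;10m[48;2;4;2;10m [38;2;4;2;10m[48;2;4;2;10m [38;2;4;2;10m[48;2;4;2;10m [38;2;4;2;10m[48;2;4;2;10m [38;2;4;2;10m[48;2;4;2;10m [0m
[38;2;4;2;10m[48;2;4;2;10m [38;2;4;2;10m[48;2;4;2;10m [38;2;4;2;10m[48;2;4;2;10m [38;2;4;2;10m[48;2;4;2;10m [38;2;4;2;10m[48;2;4;2;10m [38;2;4;2;10m[48;2;4;2;10m [38;2;4;2;10m[48;2;4;2;10m [38;2;4;2;10m[48;2;4;2;10m [38;2;4;2;10m[48;2;4;2;10m [38;2;4;2;10m[48;2;4;2;10m [0m
[38;2;4;2;10m[48;2;4;2;10m [38;2;4;2;10m[48;2;4;2;10m [38;2;4;2;10m[48;2;4;2;10m [38;2;4;2;10m[48;2;4;2;10m [38;2;4;2;10m[48;2;4;2;10m [38;2;4;2;10m[48;2;4;2;10m [38;2;4;2;10m[48;2;4;2;10m [38;2;4;2;10m[48;2;4;2;10m [38;2;4;2;10m[48;2;4;2;10m [38;2;4;2;10m[48;2;4;2;10m [0m
[38;2;4;2;10m[48;2;4;2;10m [38;2;4;2;10m[48;2;4;2;10m [38;2;4;2;10m[48;2;4;2;10m [38;2;4;2;10m[48;2;4;2;10m [38;2;4;2;10m[48;2;4;2;10m [38;2;4;2;10m[48;2;4;2;10m [38;2;4;2;10m[48;2;4;2;10m [38;2;4;2;10m[48;2;4;2;10m [38;2;4;2;10m[48;2;4;2;10m [38;2;4;2;10m[48;2;4;2;10m [0m
[38;2;4;2;10m[48;2;4;2;10m [38;2;4;2;10m[48;2;4;2;10m [38;2;4;2;10m[48;2;4;2;10m [38;2;4;2;10m[48;2;4;2;10m [38;2;4;2;10m[48;2;4;2;10m [38;2;4;2;10m[48;2;4;2;10m [38;2;4;2;10m[48;2;4;2;10m [38;2;4;2;10m[48;2;4;2;10m [38;2;4;2;10m[48;2;4;2;10m [38;2;4;2;10m[48;2;4;2;10m [0m
[38;2;4;2;10m[48;2;4;2;10m [38;2;4;2;10m[48;2;4;2;10m [38;2;4;2;10m[48;2;4;2;10m [38;2;4;2;10m[48;2;4;2;10m [38;2;4;2;10m[48;2;4;2;10m [38;2;4;2;10m[48;2;4;2;10m [38;2;4;2;10m[48;2;4;2;10m [38;2;4;2;10m[48;2;4;2;10m [38;2;4;2;10m[48;2;4;2;10m [38;2;4;2;10m[48;2;4;2;10m [0m
[38;2;4;2;10m[48;2;4;2;10m [38;2;4;2;10m[48;2;4;2;10m [38;2;4;2;10m[48;2;4;2;10m [38;2;4;2;10m[48;2;4;2;10m [38;2;4;2;10m[48;2;4;2;10m [38;2;4;2;10m[48;2;4;2;10m [38;2;4;2;10m[48;2;4;2;10m [38;2;4;2;10m[48;2;4;2;10m [38;2;4;2;10m[48;2;4;2;10m [38;2;4;2;10m[48;2;4;2;10m [0m
[38;2;4;2;10m[48;2;4;2;10m [38;2;4;2;10m[48;2;4;2;10m [38;2;4;2;10m[48;2;4;2;10m [38;2;4;2;10m[48;2;4;2;10m [38;2;4;2;10m[48;2;4;2;10m [38;2;4;2;10m[48;2;4;2;10m [38;2;4;2;10m[48;2;4;2;10m [38;2;4;2;10m[48;2;4;2;10m [38;2;4;2;10m[48;2;4;2;10m [38;2;4;2;10m[48;2;4;2;10m [0m
[38;2;4;2;10m[48;2;4;2;10m [38;2;4;2;10m[48;2;4;2;10m [38;2;4;2;10m[48;2;4;2;10m [38;2;4;2;10m[48;2;4;2;10m [38;2;4;2;10m[48;2;4;2;10m [38;2;4;2;10m[48;2;4;2;10m [38;2;4;2;10m[48;2;4;2;10m [38;2;4;2;10m[48;2;4;2;11m🬝[38;2;4;2;10m[48;2;5;2;11m🬝[38;2;4;2;10m[48;2;5;2;12m🬎[0m
[38;2;4;2;10m[48;2;4;2;11m🬝[38;2;4;2;10m[48;2;4;2;11m🬎[38;2;4;2;10m[48;2;5;2;11m🬎[38;2;4;2;10m[48;2;5;2;12m🬎[38;2;4;2;10m[48;2;8;2;17m🬎[38;2;5;2;11m[48;2;13;4;26m🬎[38;2;10;3;20m[48;2;75;18;88m🬝[38;2;10;3;21m[48;2;243;167;34m🬎[38;2;29;7;40m[48;2;254;248;49m🬎[38;2;11;3;22m[48;2;247;208;45m🬂[0m
[38;2;8;2;17m[48;2;250;189;26m🬎[38;2;14;3;28m[48;2;254;249;49m🬎[38;2;35;9;44m[48;2;246;204;43m🬆[38;2;24;6;44m[48;2;253;237;44m🬂[38;2;83;20;87m[48;2;247;191;35m🬟[38;2;253;238;44m[48;2;23;5;42m🬎[38;2;249;209;39m[48;2;33;8;44m🬆[38;2;254;249;49m[48;2;13;3;25m🬂[38;2;252;198;29m[48;2;8;2;17m🬂[38;2;60;14;75m[48;2;5;2;12m🬂[0m
[38;2;254;247;48m[48;2;28;7;40m🬂[38;2;234;154;48m[48;2;11;3;22m🬂[38;2;78;19;88m[48;2;10;3;20m🬀[38;2;14;4;27m[48;2;4;2;11m🬂[38;2;8;2;17m[48;2;4;2;10m🬂[38;2;5;2;13m[48;2;4;2;10m🬂[38;2;5;2;11m[48;2;4;2;10m🬂[38;2;4;2;11m[48;2;4;2;10m🬀[38;2;4;2;11m[48;2;4;2;10m🬀[38;2;4;2;10m[48;2;4;2;10m [0m
</frame>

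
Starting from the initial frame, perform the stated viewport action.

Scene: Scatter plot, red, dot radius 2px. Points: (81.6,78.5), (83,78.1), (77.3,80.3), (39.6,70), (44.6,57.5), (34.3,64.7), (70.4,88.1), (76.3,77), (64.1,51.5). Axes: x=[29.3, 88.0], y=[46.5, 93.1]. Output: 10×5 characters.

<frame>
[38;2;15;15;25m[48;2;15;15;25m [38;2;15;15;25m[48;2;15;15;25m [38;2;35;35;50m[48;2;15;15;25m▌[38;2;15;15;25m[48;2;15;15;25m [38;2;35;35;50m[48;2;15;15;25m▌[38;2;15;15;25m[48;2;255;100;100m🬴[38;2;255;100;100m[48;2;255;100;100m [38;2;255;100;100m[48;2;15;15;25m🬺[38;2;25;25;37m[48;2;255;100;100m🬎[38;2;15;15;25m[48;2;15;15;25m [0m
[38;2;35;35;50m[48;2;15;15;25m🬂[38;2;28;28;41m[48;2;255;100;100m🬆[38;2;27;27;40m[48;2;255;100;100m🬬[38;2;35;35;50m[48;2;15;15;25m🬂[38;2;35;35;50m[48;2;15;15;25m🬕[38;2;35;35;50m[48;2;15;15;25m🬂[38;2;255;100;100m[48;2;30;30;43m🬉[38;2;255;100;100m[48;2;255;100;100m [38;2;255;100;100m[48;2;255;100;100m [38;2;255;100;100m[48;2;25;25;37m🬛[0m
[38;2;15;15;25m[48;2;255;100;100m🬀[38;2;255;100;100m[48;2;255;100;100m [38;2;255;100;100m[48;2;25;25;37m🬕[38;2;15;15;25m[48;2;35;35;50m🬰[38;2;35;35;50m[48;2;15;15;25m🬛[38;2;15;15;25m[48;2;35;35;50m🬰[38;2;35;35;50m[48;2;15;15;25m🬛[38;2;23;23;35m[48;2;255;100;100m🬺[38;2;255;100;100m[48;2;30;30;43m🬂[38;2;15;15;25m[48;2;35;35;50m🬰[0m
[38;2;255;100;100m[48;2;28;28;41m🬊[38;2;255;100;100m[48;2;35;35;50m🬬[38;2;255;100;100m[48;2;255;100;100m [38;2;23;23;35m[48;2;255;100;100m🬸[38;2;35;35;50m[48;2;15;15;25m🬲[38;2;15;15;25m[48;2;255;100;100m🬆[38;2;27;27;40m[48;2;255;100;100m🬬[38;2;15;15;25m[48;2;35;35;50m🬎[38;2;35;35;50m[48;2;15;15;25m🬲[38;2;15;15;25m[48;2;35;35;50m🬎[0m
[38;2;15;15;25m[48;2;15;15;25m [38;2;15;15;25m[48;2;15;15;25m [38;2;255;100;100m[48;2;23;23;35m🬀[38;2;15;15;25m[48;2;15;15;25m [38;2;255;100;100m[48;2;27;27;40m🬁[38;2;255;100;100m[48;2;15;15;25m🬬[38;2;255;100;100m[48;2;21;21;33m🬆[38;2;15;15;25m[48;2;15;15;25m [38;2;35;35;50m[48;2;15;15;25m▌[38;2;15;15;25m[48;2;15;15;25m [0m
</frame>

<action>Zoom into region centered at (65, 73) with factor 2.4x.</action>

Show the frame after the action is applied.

<frame>
[38;2;15;15;25m[48;2;15;15;25m [38;2;15;15;25m[48;2;15;15;25m [38;2;35;35;50m[48;2;15;15;25m▌[38;2;15;15;25m[48;2;15;15;25m [38;2;35;35;50m[48;2;15;15;25m▌[38;2;15;15;25m[48;2;15;15;25m [38;2;35;35;50m[48;2;15;15;25m▌[38;2;15;15;25m[48;2;15;15;25m [38;2;27;27;40m[48;2;255;100;100m🬴[38;2;255;100;100m[48;2;255;100;100m [0m
[38;2;35;35;50m[48;2;15;15;25m🬂[38;2;35;35;50m[48;2;15;15;25m🬂[38;2;35;35;50m[48;2;15;15;25m🬕[38;2;35;35;50m[48;2;15;15;25m🬂[38;2;35;35;50m[48;2;15;15;25m🬕[38;2;35;35;50m[48;2;15;15;25m🬂[38;2;35;35;50m[48;2;15;15;25m🬕[38;2;35;35;50m[48;2;15;15;25m🬂[38;2;35;35;50m[48;2;255;100;100m🬐[38;2;255;100;100m[48;2;255;100;100m [0m
[38;2;15;15;25m[48;2;35;35;50m🬰[38;2;15;15;25m[48;2;35;35;50m🬰[38;2;35;35;50m[48;2;15;15;25m🬛[38;2;15;15;25m[48;2;35;35;50m🬰[38;2;35;35;50m[48;2;15;15;25m🬛[38;2;15;15;25m[48;2;35;35;50m🬰[38;2;35;35;50m[48;2;15;15;25m🬛[38;2;15;15;25m[48;2;35;35;50m🬰[38;2;35;35;50m[48;2;15;15;25m🬛[38;2;255;100;100m[48;2;23;23;35m🬀[0m
[38;2;15;15;25m[48;2;35;35;50m🬎[38;2;15;15;25m[48;2;35;35;50m🬎[38;2;35;35;50m[48;2;15;15;25m🬲[38;2;15;15;25m[48;2;35;35;50m🬎[38;2;35;35;50m[48;2;15;15;25m🬲[38;2;15;15;25m[48;2;35;35;50m🬎[38;2;35;35;50m[48;2;15;15;25m🬲[38;2;15;15;25m[48;2;35;35;50m🬎[38;2;35;35;50m[48;2;15;15;25m🬲[38;2;15;15;25m[48;2;35;35;50m🬎[0m
[38;2;15;15;25m[48;2;15;15;25m [38;2;15;15;25m[48;2;15;15;25m [38;2;35;35;50m[48;2;15;15;25m▌[38;2;15;15;25m[48;2;15;15;25m [38;2;35;35;50m[48;2;15;15;25m▌[38;2;15;15;25m[48;2;15;15;25m [38;2;35;35;50m[48;2;15;15;25m▌[38;2;15;15;25m[48;2;15;15;25m [38;2;35;35;50m[48;2;15;15;25m▌[38;2;15;15;25m[48;2;15;15;25m [0m
</frame>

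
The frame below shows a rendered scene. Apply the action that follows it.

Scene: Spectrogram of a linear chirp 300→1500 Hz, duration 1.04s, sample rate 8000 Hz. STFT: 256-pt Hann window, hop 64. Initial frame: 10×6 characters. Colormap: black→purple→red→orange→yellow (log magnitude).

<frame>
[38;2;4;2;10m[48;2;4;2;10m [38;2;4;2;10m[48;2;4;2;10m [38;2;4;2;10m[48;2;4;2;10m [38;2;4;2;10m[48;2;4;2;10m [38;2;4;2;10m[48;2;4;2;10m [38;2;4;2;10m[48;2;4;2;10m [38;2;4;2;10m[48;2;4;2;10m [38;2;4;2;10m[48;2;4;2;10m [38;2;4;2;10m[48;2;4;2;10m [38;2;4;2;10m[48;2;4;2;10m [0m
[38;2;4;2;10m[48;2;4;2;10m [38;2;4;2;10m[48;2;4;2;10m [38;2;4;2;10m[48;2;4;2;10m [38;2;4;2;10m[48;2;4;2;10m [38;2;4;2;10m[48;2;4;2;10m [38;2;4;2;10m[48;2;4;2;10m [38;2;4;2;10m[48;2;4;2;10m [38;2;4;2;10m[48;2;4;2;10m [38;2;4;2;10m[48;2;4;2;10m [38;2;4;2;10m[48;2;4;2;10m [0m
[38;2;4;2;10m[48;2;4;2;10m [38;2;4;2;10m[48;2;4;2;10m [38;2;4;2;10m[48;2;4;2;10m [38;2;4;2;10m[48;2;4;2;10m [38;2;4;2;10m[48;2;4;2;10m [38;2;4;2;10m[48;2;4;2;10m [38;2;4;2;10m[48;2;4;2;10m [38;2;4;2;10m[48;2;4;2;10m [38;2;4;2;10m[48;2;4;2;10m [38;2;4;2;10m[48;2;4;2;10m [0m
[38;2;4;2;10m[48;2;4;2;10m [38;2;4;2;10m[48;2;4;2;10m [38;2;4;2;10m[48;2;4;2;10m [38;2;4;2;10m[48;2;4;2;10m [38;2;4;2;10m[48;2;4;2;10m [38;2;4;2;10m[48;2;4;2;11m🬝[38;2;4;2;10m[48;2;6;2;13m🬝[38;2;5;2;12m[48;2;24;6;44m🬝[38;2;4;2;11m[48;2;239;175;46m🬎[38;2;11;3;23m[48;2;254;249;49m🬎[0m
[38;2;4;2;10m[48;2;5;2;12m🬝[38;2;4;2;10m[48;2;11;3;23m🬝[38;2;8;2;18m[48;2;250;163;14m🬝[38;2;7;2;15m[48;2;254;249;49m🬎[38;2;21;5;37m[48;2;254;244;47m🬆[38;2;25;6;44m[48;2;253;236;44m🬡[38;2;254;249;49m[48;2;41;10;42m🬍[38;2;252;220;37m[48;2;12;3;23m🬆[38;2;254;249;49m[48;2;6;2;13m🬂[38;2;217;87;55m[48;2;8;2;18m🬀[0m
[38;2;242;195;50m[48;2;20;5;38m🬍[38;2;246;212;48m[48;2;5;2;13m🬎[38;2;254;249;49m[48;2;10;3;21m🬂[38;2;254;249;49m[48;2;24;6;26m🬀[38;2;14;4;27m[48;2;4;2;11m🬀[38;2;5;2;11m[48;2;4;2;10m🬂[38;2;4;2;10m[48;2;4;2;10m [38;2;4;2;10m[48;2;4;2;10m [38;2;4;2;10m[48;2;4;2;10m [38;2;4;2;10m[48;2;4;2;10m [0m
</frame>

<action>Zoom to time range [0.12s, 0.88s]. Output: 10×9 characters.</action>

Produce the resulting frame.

<frame>
[38;2;4;2;10m[48;2;4;2;10m [38;2;4;2;10m[48;2;4;2;10m [38;2;4;2;10m[48;2;4;2;10m [38;2;4;2;10m[48;2;4;2;10m [38;2;4;2;10m[48;2;4;2;10m [38;2;4;2;10m[48;2;4;2;10m [38;2;4;2;10m[48;2;4;2;10m [38;2;4;2;10m[48;2;4;2;10m [38;2;4;2;10m[48;2;4;2;10m [38;2;4;2;10m[48;2;4;2;10m [0m
[38;2;4;2;10m[48;2;4;2;10m [38;2;4;2;10m[48;2;4;2;10m [38;2;4;2;10m[48;2;4;2;10m [38;2;4;2;10m[48;2;4;2;10m [38;2;4;2;10m[48;2;4;2;10m [38;2;4;2;10m[48;2;4;2;10m [38;2;4;2;10m[48;2;4;2;10m [38;2;4;2;10m[48;2;4;2;10m [38;2;4;2;10m[48;2;4;2;10m [38;2;4;2;10m[48;2;4;2;10m [0m
[38;2;4;2;10m[48;2;4;2;10m [38;2;4;2;10m[48;2;4;2;10m [38;2;4;2;10m[48;2;4;2;10m [38;2;4;2;10m[48;2;4;2;10m [38;2;4;2;10m[48;2;4;2;10m [38;2;4;2;10m[48;2;4;2;10m [38;2;4;2;10m[48;2;4;2;10m [38;2;4;2;10m[48;2;4;2;10m [38;2;4;2;10m[48;2;4;2;10m [38;2;4;2;10m[48;2;4;2;10m [0m
[38;2;4;2;10m[48;2;4;2;10m [38;2;4;2;10m[48;2;4;2;10m [38;2;4;2;10m[48;2;4;2;10m [38;2;4;2;10m[48;2;4;2;10m [38;2;4;2;10m[48;2;4;2;10m [38;2;4;2;10m[48;2;4;2;10m [38;2;4;2;10m[48;2;4;2;10m [38;2;4;2;10m[48;2;4;2;10m [38;2;4;2;10m[48;2;4;2;10m [38;2;4;2;10m[48;2;4;2;10m [0m
[38;2;4;2;10m[48;2;4;2;10m [38;2;4;2;10m[48;2;4;2;10m [38;2;4;2;10m[48;2;4;2;10m [38;2;4;2;10m[48;2;4;2;10m [38;2;4;2;10m[48;2;4;2;10m [38;2;4;2;10m[48;2;4;2;10m [38;2;4;2;10m[48;2;4;2;10m [38;2;4;2;10m[48;2;4;2;10m [38;2;4;2;10m[48;2;4;2;10m [38;2;4;2;10m[48;2;4;2;10m [0m
[38;2;4;2;10m[48;2;4;2;10m [38;2;4;2;10m[48;2;4;2;10m [38;2;4;2;10m[48;2;4;2;10m [38;2;4;2;10m[48;2;4;2;10m [38;2;4;2;10m[48;2;4;2;10m [38;2;4;2;10m[48;2;4;2;10m [38;2;4;2;10m[48;2;4;2;11m🬎[38;2;4;2;10m[48;2;5;2;12m🬎[38;2;4;2;11m[48;2;11;3;22m🬝[38;2;9;2;18m[48;2;174;45;81m🬝[0m
[38;2;4;2;10m[48;2;4;2;10m [38;2;4;2;10m[48;2;5;2;11m🬝[38;2;4;2;10m[48;2;6;2;14m🬝[38;2;4;2;10m[48;2;11;3;23m🬎[38;2;10;3;21m[48;2;237;126;27m🬝[38;2;9;3;19m[48;2;254;249;49m🬎[38;2;37;9;40m[48;2;253;225;39m🬆[38;2;101;26;69m[48;2;254;248;49m🬡[38;2;253;234;43m[48;2;22;5;41m🬎[38;2;242;196;49m[48;2;14;3;27m🬆[0m
[38;2;39;10;39m[48;2;254;249;49m🬎[38;2;10;3;21m[48;2;253;235;43m🬂[38;2;97;25;64m[48;2;254;249;49m🬰[38;2;253;236;44m[48;2;10;3;21m🬎[38;2;254;248;49m[48;2;33;8;39m🬂[38;2;245;187;38m[48;2;6;2;13m🬂[38;2;53;12;89m[48;2;6;2;14m🬀[38;2;9;3;19m[48;2;4;2;11m🬀[38;2;5;2;11m[48;2;4;2;10m🬂[38;2;4;2;11m[48;2;4;2;10m🬀[0m
[38;2;253;227;40m[48;2;39;10;26m🬀[38;2;27;6;48m[48;2;6;2;14m🬀[38;2;6;2;14m[48;2;4;2;10m🬂[38;2;5;2;12m[48;2;4;2;10m🬀[38;2;4;2;11m[48;2;4;2;10m🬀[38;2;4;2;10m[48;2;4;2;10m [38;2;4;2;10m[48;2;4;2;10m [38;2;4;2;10m[48;2;4;2;10m [38;2;4;2;10m[48;2;4;2;10m [38;2;4;2;10m[48;2;4;2;10m [0m
</frame>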